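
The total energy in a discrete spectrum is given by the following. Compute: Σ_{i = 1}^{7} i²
Using formula: Σ i^2 = n(n + 1)(2n + 1)/6 = 7·8·15/6 = 140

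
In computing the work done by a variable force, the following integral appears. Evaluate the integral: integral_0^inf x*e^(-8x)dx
This is a Gamma integral. Substitute u=8x (du=8 dx):
integral_0^inf x * e^(-8x) dx=(1/8^2) integral_0^inf u^1 * e^(-u) du
=Gamma(2)/8^2=1!/8^2=1/64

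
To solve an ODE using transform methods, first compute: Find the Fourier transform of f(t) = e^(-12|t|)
Using the standard pair: F{e^(-a|t|)} = 2a/(a^2+omega^2)
With a = 12: F(omega) = 24/(144+omega^2)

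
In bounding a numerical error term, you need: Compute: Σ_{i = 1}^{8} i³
Using formula: Σ i^3 = [n(n + 1)/2]² = [8·9/2]² = 1296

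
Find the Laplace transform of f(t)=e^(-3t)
L{e^(at)}=1/(s-a)
L{e^(-3t)}=1/(s+3)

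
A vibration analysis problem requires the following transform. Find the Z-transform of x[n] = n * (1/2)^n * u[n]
Using the property Z{n * a^n * u[n]}=az/(z-a)^2
With a=1/2: X(z)=(1/2)z/(z - 1/2)^2, |z| > 1/2

Answer: (1/2)z/(z - 1/2)^2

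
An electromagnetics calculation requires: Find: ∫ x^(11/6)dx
Power rule: ∫ x^(11/6) dx = x^(17/6)/(17/6)+C

Answer: (6/17)·x^(17/6)+C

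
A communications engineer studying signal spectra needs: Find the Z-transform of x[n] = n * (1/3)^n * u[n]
Using the property Z{n*a^n*u[n]}=az/(z-a)^2
With a=1/3: X(z)=(1/3)z/(z - 1/3)^2, |z| > 1/3

Answer: (1/3)z/(z - 1/3)^2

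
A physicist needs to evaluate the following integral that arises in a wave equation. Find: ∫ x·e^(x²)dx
Let u=x², du=2x dx
∫ (1/2)e^u du=e^u/2 + C

Answer: e^(x²)/2 + C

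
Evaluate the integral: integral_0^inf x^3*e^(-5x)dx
This is a Gamma integral. Substitute u = 5x (du = 5 dx):
integral_0^inf x^3 * e^(-5x) dx = (1/5^4) integral_0^inf u^3 * e^(-u) du
= Gamma(4)/5^4 = 3!/5^4 = 6/625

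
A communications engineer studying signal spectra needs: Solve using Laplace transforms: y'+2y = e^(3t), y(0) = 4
Take L: sY - 4+2Y = 1/(s-3)
Y(s+2) = 1/(s-3)+4
Y = 1/((s-3)(s+2))+4/(s+2)
Partial fractions: 1/((s-3)(s+2)) = (1/5)/(s-3) - (1/5)/(s+2)
So Y = (1/5)/(s-3)+(19/5)/(s+2)
Inverse Laplace transform (L^(-1){1/(s-3)} = e^(3t), L^(-1){1/(s+2)} = e^(-2t)):

Answer: y(t) = (1/5)·e^(3t)+(19/5)·e^(-2t)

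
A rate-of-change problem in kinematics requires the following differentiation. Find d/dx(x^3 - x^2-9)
Power rule: d/dx(ax^n) = n·a·x^(n-1)
Term by term: 3·x^2 - 2·x

Answer: 3x^2 - 2x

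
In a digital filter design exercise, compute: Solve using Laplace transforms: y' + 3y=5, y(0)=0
Take L of both sides: sY(s) - 0 + 3Y(s) = 5/s
Y(s)(s + 3) = 5/s + 0
Y(s) = 5/(s(s + 3)) + 0/(s + 3)
Partial fractions: 5/(s(s + 3)) = (5/3)/s - (5/3)/(s + 3)
So Y(s) = (5/3)/s - (5/3)/(s + 3)
Inverse transform (L^(-1){1/s} = 1, L^(-1){1/(s + 3)} = e^(-3t)):

Answer: y(t) = 5/3 - (5/3)·e^(-3t)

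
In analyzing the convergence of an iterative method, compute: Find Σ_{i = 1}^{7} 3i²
=3·n(n + 1)(2n + 1)/6=3·7·8·15/6=420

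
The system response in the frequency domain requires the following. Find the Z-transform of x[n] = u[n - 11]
Using the time-shift property: Z{u[n-11]}=z^(-11)*z/(z-1)
=z^(-10)/(z-1)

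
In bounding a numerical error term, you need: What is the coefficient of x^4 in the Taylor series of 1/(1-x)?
1/(1-x) = Σ x^n for |x|<1
All coefficients are 1

Answer: 1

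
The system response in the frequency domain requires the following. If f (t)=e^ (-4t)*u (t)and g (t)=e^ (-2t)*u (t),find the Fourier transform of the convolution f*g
By the convolution theorem: F{f * g}=F(omega) * G(omega)
F(omega)=1/(4 + j * omega), G(omega)=1/(2 + j * omega)
F{f * g}=1/((4 + j * omega)(2 + j * omega))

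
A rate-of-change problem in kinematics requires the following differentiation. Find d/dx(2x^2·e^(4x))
Product rule: (fg)'=f'g+fg'
f=2x^2, f'=4x
g=e^(4x), g'=4·e^(4x)

Answer: 4x·e^(4x)+8x^2·e^(4x)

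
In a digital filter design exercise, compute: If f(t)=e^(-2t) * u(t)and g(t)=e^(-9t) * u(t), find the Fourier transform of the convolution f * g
By the convolution theorem: F{f * g} = F(omega) * G(omega)
F(omega) = 1/(2 + j * omega), G(omega) = 1/(9 + j * omega)
F{f * g} = 1/((2 + j * omega)(9 + j * omega))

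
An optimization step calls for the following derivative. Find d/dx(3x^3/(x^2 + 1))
Quotient rule: (f/g)'=(f'g - fg')/g²
f=3x^3, f'=9x^2
g=x^2+1, g'=2x

Answer: (9x^2·(x^2+1)-6x^4)/(x^2+1)²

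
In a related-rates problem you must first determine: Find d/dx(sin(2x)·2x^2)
Product rule: (fg)'=f'g + fg'
f=sin(2x), f'=2·cos(2x)
g=2x^2, g'=4x

Answer: 4·cos(2x)·x^2 + 4·sin(2x)·x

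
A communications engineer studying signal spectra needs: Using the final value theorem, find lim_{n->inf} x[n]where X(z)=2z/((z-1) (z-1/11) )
Final value theorem: lim x[n]=lim_{z->1} (z-1)*X(z)
(z-1)*X(z)=2z/(z-1/11)
As z->1: 2/(1 - 1/11)=2/(10/11)=11/5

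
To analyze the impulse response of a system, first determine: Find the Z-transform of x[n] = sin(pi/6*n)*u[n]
Z{sin(w0 * n) * u[n]} = z * sin(w0)/(z^2 - 2z * cos(w0) + 1)
With w0 = pi/6: X(z) = z * sin(pi/6)/(z^2 - 2z * cos(pi/6) + 1)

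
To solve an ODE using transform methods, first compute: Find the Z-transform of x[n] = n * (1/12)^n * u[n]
Using the property Z{n * a^n * u[n]}=az/(z-a)^2
With a=1/12: X(z)=(1/12)z/(z - 1/12)^2, |z| > 1/12

Answer: (1/12)z/(z - 1/12)^2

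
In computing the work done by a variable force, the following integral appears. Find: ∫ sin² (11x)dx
Using identity sin²(u) = (1 - cos(2u))/2:
∫ (1 - cos(22x))/2 dx = x/2 - sin(22x)/44+C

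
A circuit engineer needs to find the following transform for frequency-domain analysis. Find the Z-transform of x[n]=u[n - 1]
Using the time-shift property: Z{u[n-1]} = z^(-1)*z/(z-1)
= z^(0)/(z-1)

Answer: 1/(z-1)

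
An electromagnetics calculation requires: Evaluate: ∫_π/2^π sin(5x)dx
Antiderivative: -cos(5x)/5
Evaluate at bounds: [-cos(5·π)/5] - [-cos(5·π/2)/5]
= (-(-1)+(0))/5 = 1/5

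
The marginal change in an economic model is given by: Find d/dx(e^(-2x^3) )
Chain rule: d/dx[e^u]=e^u · u' where u=-2x^3
u'=-6x^2

Answer: -6x^2·e^(-2x^3)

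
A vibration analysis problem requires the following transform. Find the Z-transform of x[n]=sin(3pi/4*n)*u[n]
Z{sin(w0 * n) * u[n]}=z * sin(w0)/(z^2 - 2z * cos(w0) + 1)
With w0=3pi/4: X(z)=z * sin(3pi/4)/(z^2 - 2z * cos(3pi/4) + 1)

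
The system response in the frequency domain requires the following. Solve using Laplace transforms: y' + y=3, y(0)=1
Take L of both sides: sY(s) - 1 + Y(s) = 3/s
Y(s)(s + 1) = 3/s + 1
Y(s) = 3/(s(s + 1)) + 1/(s + 1)
Partial fractions: 3/(s(s + 1)) = 3/s - 3/(s + 1)
So Y(s) = 3/s - 2/(s + 1)
Inverse transform (L^(-1){1/s} = 1, L^(-1){1/(s + 1)} = e^(-t)):

Answer: y(t) = 3 - 2·e^(-t)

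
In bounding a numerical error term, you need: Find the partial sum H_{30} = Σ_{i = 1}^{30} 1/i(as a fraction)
H_30=1 + 1/2 + 1/3 + ... + 1/30
=9304682830147/2329089562800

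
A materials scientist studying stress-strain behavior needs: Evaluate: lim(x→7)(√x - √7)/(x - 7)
Multiply by conjugate (√x + √7)/(√x + √7):
=(x - 7)/((x - 7)(√x + √7))=1/(√x + √7)
As x → 7: 1/(2√7)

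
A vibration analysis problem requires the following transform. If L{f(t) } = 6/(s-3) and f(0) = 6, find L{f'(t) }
L{f'(t)}=s·F(s) - f(0)=6s/(s-3)-6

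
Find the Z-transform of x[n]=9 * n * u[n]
Z{n*u[n]} = z/(z-1)^2
By linearity: Z{9*n*u[n]} = 9z/(z-1)^2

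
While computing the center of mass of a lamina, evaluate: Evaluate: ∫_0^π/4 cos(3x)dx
Antiderivative: sin(3x)/3
Evaluate at bounds: [sin(3·π/4)/3] - [sin(3·0)/3]
=((√2/2) - (0))/3=√2/6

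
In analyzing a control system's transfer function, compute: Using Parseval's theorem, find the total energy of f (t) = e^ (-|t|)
Parseval's theorem: E=integral |f(t)|^2 dt=(1/2pi) integral |F(omega)|^2 domega
E=integral_{-inf}^{inf} e^(-2|t|) dt=2 * integral_0^inf e^(-2t) dt=2/(2 * 1)=1/1

Answer: 1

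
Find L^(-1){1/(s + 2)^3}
L^(-1){1/(s-a)^n}=t^(n-1)·e^(at)/(n-1)!
Here a=-2, n=3: t^2·e^(-2t)/2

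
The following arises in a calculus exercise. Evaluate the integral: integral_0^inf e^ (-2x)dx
integral_0^inf e^(-2x) dx=[-1/2*e^(-2x)]_0^inf
=0 - (-1/2)=1/2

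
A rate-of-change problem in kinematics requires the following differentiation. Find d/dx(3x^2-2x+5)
Power rule: d/dx(ax^n) = n·a·x^(n-1)
Term by term: 6·x - 2

Answer: 6x - 2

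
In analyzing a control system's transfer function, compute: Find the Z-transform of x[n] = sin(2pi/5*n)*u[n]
Z{sin(w0 * n) * u[n]}=z * sin(w0)/(z^2-2z * cos(w0)+1)
With w0=2pi/5: X(z)=z * sin(2pi/5)/(z^2-2z * cos(2pi/5)+1)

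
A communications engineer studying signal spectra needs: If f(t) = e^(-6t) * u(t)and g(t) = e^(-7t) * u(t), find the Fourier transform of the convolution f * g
By the convolution theorem: F{f*g} = F(omega)*G(omega)
F(omega) = 1/(6 + j*omega), G(omega) = 1/(7 + j*omega)
F{f*g} = 1/((6 + j*omega)(7 + j*omega))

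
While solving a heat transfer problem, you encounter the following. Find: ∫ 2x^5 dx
Using power rule: ∫ 2x^5 dx=2/6 x^6+C=(1/3)x^6+C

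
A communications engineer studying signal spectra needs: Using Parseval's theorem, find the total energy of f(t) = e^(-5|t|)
Parseval's theorem: E=integral |f(t)|^2 dt=(1/2pi) integral |F(omega)|^2 domega
E=integral_{-inf}^{inf} e^(-10|t|) dt=2*integral_0^inf e^(-10t) dt=2/(2*5)=1/5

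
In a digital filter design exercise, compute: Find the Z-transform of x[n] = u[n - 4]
Using the time-shift property: Z{u[n-4]} = z^(-4)*z/(z-1)
= z^(-3)/(z-1)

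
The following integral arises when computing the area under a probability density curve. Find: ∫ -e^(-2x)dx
Since d/dx[e^(-2x)] = -2e^(-2x), we get 1/2 e^(-2x) + C

Answer: (1/2)e^(-2x) + C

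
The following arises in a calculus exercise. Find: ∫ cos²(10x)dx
Using identity cos²(u) = (1 + cos(2u))/2:
∫ (1 + cos(20x))/2 dx = x/2 + sin(20x)/40 + C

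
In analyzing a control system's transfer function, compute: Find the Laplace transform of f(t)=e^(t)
L{e^(at)} = 1/(s-a)
L{e^(t)} = 1/(s-1)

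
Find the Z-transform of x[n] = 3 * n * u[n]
Z{n * u[n]}=z/(z-1)^2
By linearity: Z{3 * n * u[n]}=3z/(z-1)^2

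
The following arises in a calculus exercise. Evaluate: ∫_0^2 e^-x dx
Antiderivative: -e^-x
Evaluate: -(e^-2-1)

Answer: (e^-2-1)/(-1)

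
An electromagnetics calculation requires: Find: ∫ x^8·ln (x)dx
By parts: u=ln(x), dv=x^8 dx
du=1/x dx, v=x^9/9
=x^9·ln(x)/9 - ∫ x^8/9 dx
=x^9·ln(x)/9 - x^9/81 + C

Answer: x^9(ln(x)/9 - 1/81) + C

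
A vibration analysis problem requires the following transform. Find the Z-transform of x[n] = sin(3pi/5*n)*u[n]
Z{sin(w0 * n) * u[n]}=z * sin(w0)/(z^2-2z * cos(w0)+1)
With w0=3pi/5: X(z)=z * sin(3pi/5)/(z^2-2z * cos(3pi/5)+1)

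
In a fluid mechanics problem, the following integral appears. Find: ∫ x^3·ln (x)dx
By parts: u=ln(x), dv=x^3 dx
du=1/x dx, v=x^4/4
=x^4·ln(x)/4 - ∫ x^3/4 dx
=x^4·ln(x)/4 - x^4/16+C

Answer: x^4(ln(x)/4-1/16)+C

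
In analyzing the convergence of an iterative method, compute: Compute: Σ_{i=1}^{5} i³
Using formula: Σ i^3=[n(n+1)/2]²=[5·6/2]²=225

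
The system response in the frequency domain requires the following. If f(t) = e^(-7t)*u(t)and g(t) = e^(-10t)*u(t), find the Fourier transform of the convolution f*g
By the convolution theorem: F{f*g} = F(omega)*G(omega)
F(omega) = 1/(7+j*omega), G(omega) = 1/(10+j*omega)
F{f*g} = 1/((7+j*omega)(10+j*omega))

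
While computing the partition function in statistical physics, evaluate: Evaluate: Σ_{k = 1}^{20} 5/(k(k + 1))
Partial fractions: 5/(k(k + 1))=5/k - 5/(k + 1)
Telescoping sum: 5(1 - 1/21)=5·20/21

Answer: 100/21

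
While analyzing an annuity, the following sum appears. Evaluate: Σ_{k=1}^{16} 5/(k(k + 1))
Partial fractions: 5/(k(k+1))=5/k - 5/(k+1)
Telescoping sum: 5(1-1/17)=5·16/17

Answer: 80/17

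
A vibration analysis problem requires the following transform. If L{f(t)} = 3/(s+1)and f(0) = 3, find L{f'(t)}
L{f'(t)}=s·F(s) - f(0)=3s/(s + 1) - 3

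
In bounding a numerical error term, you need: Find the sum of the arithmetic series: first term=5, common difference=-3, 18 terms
Last term: a_n=5 + (18 - 1)·-3=-46
Sum=n(a_1 + a_n)/2=18(5 + (-46))/2=-369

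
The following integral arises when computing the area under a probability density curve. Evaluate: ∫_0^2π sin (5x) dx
Antiderivative: -cos(5x)/5
Evaluate at bounds: [-cos(5·2π)/5] - [-cos(5·0)/5]
= (-(1) + (1))/5 = 0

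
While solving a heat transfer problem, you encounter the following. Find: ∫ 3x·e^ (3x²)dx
Let u = 3x², du = 6x dx
∫ (1/2)e^u du = e^u/2+C

Answer: e^(3x²)/2+C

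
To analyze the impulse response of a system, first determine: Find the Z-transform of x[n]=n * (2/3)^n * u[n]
Using the property Z{n*a^n*u[n]}=az/(z-a)^2
With a=2/3: X(z)=(2/3)z/(z - 2/3)^2, |z| > 2/3

Answer: (2/3)z/(z - 2/3)^2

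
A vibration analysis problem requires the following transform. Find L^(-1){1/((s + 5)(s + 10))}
Partial fractions: 1/((s+5)(s+10)) = A/(s+5)+B/(s+10)
Cover-up: A = 1/(s+10)|_{s = -5} = 1/5; B = 1/(s+5)|_{s = -10} = -1/5
L^(-1) = (1/5)e^(-5t) - (1/5)e^(-10t)

Answer: (1/5)(e^(-5t) - e^(-10t))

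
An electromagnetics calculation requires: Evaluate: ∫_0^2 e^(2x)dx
Antiderivative: (1/2)e^(2x)
Evaluate: (1/2)(e^4 - 1)

Answer: (e^4 - 1)/2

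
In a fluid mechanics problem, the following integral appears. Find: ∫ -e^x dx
Since d/dx[e^x]=+e^x, we get -1e^x+C

Answer: -e^x+C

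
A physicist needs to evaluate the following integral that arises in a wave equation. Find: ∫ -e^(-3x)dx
Since d/dx[e^(-3x)]=-3e^(-3x), we get 1/3 e^(-3x)+C

Answer: (1/3)e^(-3x)+C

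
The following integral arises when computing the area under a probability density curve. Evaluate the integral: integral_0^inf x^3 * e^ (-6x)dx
This is a Gamma integral. Substitute u=6x (du=6 dx):
integral_0^inf x^3 * e^(-6x) dx=(1/6^4) integral_0^inf u^3 * e^(-u) du
=Gamma(4)/6^4=3!/6^4=6/1296

Answer: 1/216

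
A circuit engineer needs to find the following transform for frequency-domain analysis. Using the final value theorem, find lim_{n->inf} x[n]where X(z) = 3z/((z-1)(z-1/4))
Final value theorem: lim x[n] = lim_{z->1} (z-1)*X(z)
(z-1)*X(z) = 3z/(z-1/4)
As z->1: 3/(1 - 1/4) = 3/(3/4) = 4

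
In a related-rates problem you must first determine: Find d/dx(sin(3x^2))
Chain rule: d/dx[sin(u)] = cos(u)·u' where u = 3x^2
u' = 6x

Answer: 6x·cos(3x^2)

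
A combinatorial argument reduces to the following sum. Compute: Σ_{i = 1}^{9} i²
Using formula: Σ i^2=n(n + 1)(2n + 1)/6=9·10·19/6=285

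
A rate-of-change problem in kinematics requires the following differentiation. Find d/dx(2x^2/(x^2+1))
Quotient rule: (f/g)' = (f'g - fg')/g²
f = 2x^2, f' = 4x
g = x^2+1, g' = 2x

Answer: (4x·(x^2+1)-4x^3)/(x^2+1)²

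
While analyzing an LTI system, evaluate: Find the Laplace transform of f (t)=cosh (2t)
L{cosh(at)} = s/(s²-a²)
L{cosh(2t)} = s/(s²-4)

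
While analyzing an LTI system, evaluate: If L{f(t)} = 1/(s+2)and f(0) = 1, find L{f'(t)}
L{f'(t)} = s·F(s) - f(0) = s/(s + 2) - 1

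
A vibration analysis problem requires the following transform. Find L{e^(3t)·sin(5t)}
First shifting: L{e^(at)f(t)}=F(s-a)
L{sin(5t)}=5/(s²+25)
Shift: 5/((s-3)²+25)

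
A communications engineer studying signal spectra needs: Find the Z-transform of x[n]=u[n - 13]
Using the time-shift property: Z{u[n-13]} = z^(-13)*z/(z-1)
= z^(-12)/(z-1)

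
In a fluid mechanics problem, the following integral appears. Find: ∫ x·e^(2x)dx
Integration by parts: u=x, dv=e^(2x) dx
du=dx, v=e^(2x)/2
=x·e^(2x)/2 - ∫ e^(2x)/2 dx
=x·e^(2x)/2 - e^(2x)/4 + C

Answer: e^(2x)(x/2 - 1/4) + C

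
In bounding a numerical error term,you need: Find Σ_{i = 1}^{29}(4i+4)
= 4·Σ i+4·29 = 4·435+116 = 1856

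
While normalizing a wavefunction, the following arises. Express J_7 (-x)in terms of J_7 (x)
For integer n: J_n(-x)=(-1)^n J_n(x)
With n=7: J_7(-x)=(-1)^7 J_7(x)=-J_7(x)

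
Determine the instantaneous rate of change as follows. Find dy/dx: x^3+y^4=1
Differentiate: 3x^2 + 4y^3·(dy/dx)=0
dy/dx=-3x^2/(4y^3)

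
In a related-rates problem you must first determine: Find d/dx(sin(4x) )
Chain rule: d/dx[sin(u)]=cos(u)·u' where u=4x
u'=4

Answer: 4·cos(4x)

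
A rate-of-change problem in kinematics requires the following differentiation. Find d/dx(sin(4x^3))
Chain rule: d/dx[sin(u)]=cos(u)·u' where u=4x^3
u'=12x^2

Answer: 12x^2·cos(4x^3)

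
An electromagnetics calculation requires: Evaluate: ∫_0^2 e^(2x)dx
Antiderivative: (1/2)e^(2x)
Evaluate: (1/2)(e^4-1)

Answer: (e^4-1)/2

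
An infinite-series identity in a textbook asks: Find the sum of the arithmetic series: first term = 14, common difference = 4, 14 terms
Last term: a_n=14+(14-1)·4=66
Sum=n(a_1+a_n)/2=14(14+66)/2=560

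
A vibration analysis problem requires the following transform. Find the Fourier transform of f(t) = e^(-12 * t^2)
The Fourier transform of a Gaussian e^(-a*t^2) is sqrt(pi/a)*e^(-omega^2/(4a)).
With a = 12: F(omega) = sqrt(pi/12)*e^(-omega^2/48)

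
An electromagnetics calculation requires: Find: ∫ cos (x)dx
Using standard integral: ∫ cos(x) dx=sin(x)+C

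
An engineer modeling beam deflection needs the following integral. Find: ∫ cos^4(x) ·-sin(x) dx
Let u=cos(x), du=-sin(x) dx
∫ u^4 du=u^5/5 + C

Answer: cos^5(x)/5 + C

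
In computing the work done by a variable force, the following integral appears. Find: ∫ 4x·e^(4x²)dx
Let u=4x², du=8x dx
∫ (1/2)e^u du=e^u/2 + C

Answer: e^(4x²)/2 + C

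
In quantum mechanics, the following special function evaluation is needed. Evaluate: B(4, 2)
B(x,y)=Γ(x)Γ(y)/Γ(x + y)=(x-1)!(y-1)!/(x + y-1)!
B(4,2)=3!·1!/5!=1/20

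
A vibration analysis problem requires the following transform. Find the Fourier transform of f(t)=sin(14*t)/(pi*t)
sin(W*t)/(pi*t) = (W/pi)*sinc(W*t/pi) is the impulse response of the ideal low-pass filter with cutoff W (here W = 14).
Its Fourier transform is a rectangular function:
F(omega) = 1 for |omega| < 14, 0 otherwise

Answer: rect(omega/28) [i.e., 1 for |omega| < 14, 0 otherwise]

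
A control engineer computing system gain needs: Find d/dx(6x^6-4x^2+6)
Power rule: d/dx(ax^n) = n·a·x^(n-1)
Term by term: 36·x^5-8·x

Answer: 36x^5-8x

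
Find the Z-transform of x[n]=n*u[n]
Standard pair: Z{n*u[n]}=z/(z-1)^2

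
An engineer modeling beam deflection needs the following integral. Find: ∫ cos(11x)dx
Using substitution u=11x: ∫ cos(u) du/11=sin(u)/11 + C

Answer: (1/11)sin(11x) + C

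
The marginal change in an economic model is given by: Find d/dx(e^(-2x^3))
Chain rule: d/dx[e^u]=e^u · u' where u=-2x^3
u'=-6x^2

Answer: -6x^2·e^(-2x^3)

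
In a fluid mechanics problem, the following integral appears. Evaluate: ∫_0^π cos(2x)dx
Antiderivative: sin(2x)/2
Evaluate at bounds: [sin(2·π)/2] - [sin(2·0)/2]
=((0) - (0))/2=0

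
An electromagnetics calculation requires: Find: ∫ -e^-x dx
Since d/dx[e^-x]=- e^-x, we get 1e^-x+C

Answer: e^-x+C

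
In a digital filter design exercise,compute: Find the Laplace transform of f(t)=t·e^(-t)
L{t·e^(at)}=1/(s-a)²
L{t·e^(-t)}=1/(s + 1)²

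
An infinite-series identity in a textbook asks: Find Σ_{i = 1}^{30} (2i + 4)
= 2·Σ i+4·30 = 2·465+120 = 1050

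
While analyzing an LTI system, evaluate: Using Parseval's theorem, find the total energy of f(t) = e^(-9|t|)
Parseval's theorem: E=integral |f(t)|^2 dt=(1/2pi) integral |F(omega)|^2 domega
E=integral_{-inf}^{inf} e^(-18|t|) dt=2 * integral_0^inf e^(-18t) dt=2/(2 * 9)=1/9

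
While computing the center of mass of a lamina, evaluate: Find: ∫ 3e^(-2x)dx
Since d/dx[e^(-2x)]=-2e^(-2x), we get -3/2 e^(-2x) + C

Answer: (-3/2)e^(-2x) + C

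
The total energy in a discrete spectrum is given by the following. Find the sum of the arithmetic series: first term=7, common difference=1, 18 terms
Last term: a_n = 7 + (18 - 1)·1 = 24
Sum = n(a_1 + a_n)/2 = 18(7 + 24)/2 = 279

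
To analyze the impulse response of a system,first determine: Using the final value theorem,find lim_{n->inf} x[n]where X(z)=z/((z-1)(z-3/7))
Final value theorem: lim x[n]=lim_{z->1} (z-1) * X(z)
(z-1) * X(z)=z/(z-3/7)
As z->1: 1/(1-3/7)=1/(4/7)=7/4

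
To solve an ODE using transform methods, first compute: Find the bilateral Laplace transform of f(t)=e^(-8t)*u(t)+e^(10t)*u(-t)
For e^(-8t) * u(t): L=1/(s + 8), Re(s) > -8
For e^(10t) * u(-t): L=-1/(s-10), Re(s) < 10
Combined: F(s)=1/(s + 8) - 1/(s-10), -8 < Re(s) < 10

Answer: 1/(s + 8) - 1/(s-10), ROC: -8 < Re(s) < 10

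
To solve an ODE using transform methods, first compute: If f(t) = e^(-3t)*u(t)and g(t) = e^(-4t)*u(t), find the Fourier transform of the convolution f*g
By the convolution theorem: F{f*g} = F(omega)*G(omega)
F(omega) = 1/(3 + j*omega), G(omega) = 1/(4 + j*omega)
F{f*g} = 1/((3 + j*omega)(4 + j*omega))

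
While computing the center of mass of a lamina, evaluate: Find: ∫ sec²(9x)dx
Since d/dx[tan(9x)]=9sec²(9x), integral=tan(9x)/9 + C

Answer: (1/9)tan(9x) + C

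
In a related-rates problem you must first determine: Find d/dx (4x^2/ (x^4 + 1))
Quotient rule: (f/g)' = (f'g - fg')/g²
f = 4x^2, f' = 8x
g = x^4+1, g' = 4x^3

Answer: (8x·(x^4+1)-16x^5)/(x^4+1)²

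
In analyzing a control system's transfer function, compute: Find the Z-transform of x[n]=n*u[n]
Standard pair: Z{n * u[n]}=z/(z-1)^2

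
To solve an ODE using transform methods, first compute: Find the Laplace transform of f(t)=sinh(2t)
L{sinh(at)}=a/(s²-a²)
L{sinh(2t)}=2/(s²-4)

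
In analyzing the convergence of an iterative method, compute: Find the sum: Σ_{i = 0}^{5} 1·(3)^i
Geometric series: S=a(1 - r^n)/(1 - r)
a=1, r=3, n=6
S=1(1-729)/-2=364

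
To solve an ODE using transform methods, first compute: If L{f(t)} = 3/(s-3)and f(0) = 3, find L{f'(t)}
L{f'(t)}=s·F(s) - f(0)=3s/(s-3)-3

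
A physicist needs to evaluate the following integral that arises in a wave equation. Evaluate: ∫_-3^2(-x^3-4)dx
Step 1: Find antiderivative F(x) = (-1/4)x^4 - 4x
Step 2: F(2) - F(-3) = -12 - (-33/4) = -15/4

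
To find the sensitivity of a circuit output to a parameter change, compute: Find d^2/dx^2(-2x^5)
Apply power rule 2 times:
d^1: -10x^4
d^2: -40x^3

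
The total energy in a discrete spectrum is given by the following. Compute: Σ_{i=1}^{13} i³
Using formula: Σ i^3=[n(n+1)/2]²=[13·14/2]²=8281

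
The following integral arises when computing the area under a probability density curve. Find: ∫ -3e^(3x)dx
Since d/dx[e^(3x)]=3e^(3x), we get -1 e^(3x)+C

Answer: -e^(3x)+C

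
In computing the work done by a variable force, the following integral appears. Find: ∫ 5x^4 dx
Using power rule: ∫ 5x^4 dx=5/5 x^5+C=x^5+C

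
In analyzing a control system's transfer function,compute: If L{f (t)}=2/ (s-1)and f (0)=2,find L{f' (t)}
L{f'(t)} = s·F(s) - f(0) = 2s/(s-1)-2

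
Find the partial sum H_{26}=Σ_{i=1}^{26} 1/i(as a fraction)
H_26=1+1/2+1/3+...+1/26
=34395742267/8923714800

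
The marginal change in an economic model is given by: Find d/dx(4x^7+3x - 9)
Power rule: d/dx(ax^n)=n·a·x^(n-1)
Term by term: 28·x^6 + 3

Answer: 28x^6 + 3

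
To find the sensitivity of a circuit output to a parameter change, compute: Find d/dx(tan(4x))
Chain rule: d/dx[tan(u)] = sec²(u)·u' where u = 4x
u' = 4

Answer: 4·sec²(4x)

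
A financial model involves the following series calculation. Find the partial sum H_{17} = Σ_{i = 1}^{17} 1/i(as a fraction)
H_17 = 1 + 1/2 + 1/3 + ... + 1/17
= 42142223/12252240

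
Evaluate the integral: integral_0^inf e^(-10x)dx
integral_0^inf e^(-10x) dx = [-1/10*e^(-10x)]_0^inf
= 0 - (-1/10) = 1/10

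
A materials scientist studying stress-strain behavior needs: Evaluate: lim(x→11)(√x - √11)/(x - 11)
Multiply by conjugate (√x+√11)/(√x+√11):
=(x - 11)/((x - 11)(√x+√11))=1/(√x+√11)
As x → 11: 1/(2√11)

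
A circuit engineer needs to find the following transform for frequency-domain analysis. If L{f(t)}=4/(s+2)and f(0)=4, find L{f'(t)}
L{f'(t)}=s·F(s) - f(0)=4s/(s + 2) - 4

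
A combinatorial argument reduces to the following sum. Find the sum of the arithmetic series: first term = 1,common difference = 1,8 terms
Last term: a_n = 1 + (8 - 1)·1 = 8
Sum = n(a_1 + a_n)/2 = 8(1 + 8)/2 = 36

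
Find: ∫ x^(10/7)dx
Power rule: ∫ x^(10/7) dx = x^(17/7)/(17/7) + C

Answer: (7/17)·x^(17/7) + C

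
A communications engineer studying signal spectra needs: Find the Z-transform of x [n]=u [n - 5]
Using the time-shift property: Z{u[n-5]}=z^(-5) * z/(z-1)
=z^(-4)/(z-1)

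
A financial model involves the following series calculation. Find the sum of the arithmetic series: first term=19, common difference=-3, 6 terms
Last term: a_n=19+(6-1)·-3=4
Sum=n(a_1+a_n)/2=6(19+4)/2=69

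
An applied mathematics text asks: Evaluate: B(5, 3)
B(x,y) = Γ(x)Γ(y)/Γ(x+y) = (x-1)!(y-1)!/(x+y-1)!
B(5,3) = 4!·2!/7! = 1/105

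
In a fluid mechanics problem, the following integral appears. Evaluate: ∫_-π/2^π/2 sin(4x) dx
Antiderivative: -cos(4x)/4
Evaluate at bounds: [-cos(4·π/2)/4] - [-cos(4·-π/2)/4]
= (-(1) + (1))/4 = 0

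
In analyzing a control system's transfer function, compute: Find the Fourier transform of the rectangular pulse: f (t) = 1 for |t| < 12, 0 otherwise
F(omega) = integral from -12 to 12 of e^(-j * omega * t) dt
= 2 * sin(12 * omega)/omega = 24 * sinc(12 * omega/pi)

Answer: 2 * sin(12 * omega)/omega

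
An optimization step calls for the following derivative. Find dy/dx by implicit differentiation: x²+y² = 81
Differentiate both sides: 2x+2y·(dy/dx) = 0
Solve: dy/dx = -2x/(2y) = -x/y

Answer: dy/dx = -x/y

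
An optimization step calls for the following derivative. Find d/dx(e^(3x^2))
Chain rule: d/dx[e^u] = e^u · u' where u = 3x^2
u' = 6x

Answer: 6x·e^(3x^2)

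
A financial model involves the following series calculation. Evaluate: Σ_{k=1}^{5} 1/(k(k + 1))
Partial fractions: 1/(k(k + 1)) = 1/k - 1/(k + 1)
Telescoping sum: 1(1 - 1/6) = 1·5/6

Answer: 5/6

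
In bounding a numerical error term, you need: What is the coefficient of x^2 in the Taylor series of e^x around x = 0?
Taylor series of e^x = Σ x^n/n!
Coefficient of x^2 = 1/2! = 1/2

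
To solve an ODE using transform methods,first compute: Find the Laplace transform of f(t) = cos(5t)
L{cos(wt)} = s/(s²+w²)
L{cos(5t)} = s/(s²+25)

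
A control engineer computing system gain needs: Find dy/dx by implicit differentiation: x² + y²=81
Differentiate both sides: 2x+2y·(dy/dx)=0
Solve: dy/dx=-2x/(2y)=-x/y

Answer: dy/dx=-x/y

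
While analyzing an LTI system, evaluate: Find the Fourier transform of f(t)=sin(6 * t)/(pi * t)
sin(W * t)/(pi * t) = (W/pi) * sinc(W * t/pi) is the impulse response of the ideal low-pass filter with cutoff W (here W = 6).
Its Fourier transform is a rectangular function:
F(omega) = 1 for |omega| < 6, 0 otherwise

Answer: rect(omega/12) [i.e., 1 for |omega| < 6, 0 otherwise]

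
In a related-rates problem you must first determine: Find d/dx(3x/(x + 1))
Quotient rule: (f/g)' = (f'g - fg')/g²
f = 3x, f' = 3
g = x + 1, g' = 1

Answer: (3·(x + 1) - 3x)/(x + 1)²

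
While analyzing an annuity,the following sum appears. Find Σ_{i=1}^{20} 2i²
= 2·n(n + 1)(2n + 1)/6 = 2·20·21·41/6 = 5740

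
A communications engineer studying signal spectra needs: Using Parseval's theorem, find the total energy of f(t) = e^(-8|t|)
Parseval's theorem: E = integral |f(t)|^2 dt = (1/2pi) integral |F(omega)|^2 domega
E = integral_{-inf}^{inf} e^(-16|t|) dt = 2 * integral_0^inf e^(-16t) dt = 2/(2 * 8) = 1/8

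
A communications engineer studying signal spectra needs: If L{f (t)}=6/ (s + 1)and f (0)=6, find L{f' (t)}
L{f'(t)} = s·F(s) - f(0) = 6s/(s+1)-6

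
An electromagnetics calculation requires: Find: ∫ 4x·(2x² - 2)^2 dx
Let u = 2x² - 2, du = 4x dx
∫ u^2 du = u^3/3 + C

Answer: (2x² - 2)^3/3 + C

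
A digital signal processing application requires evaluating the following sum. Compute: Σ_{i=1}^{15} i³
Using formula: Σ i^3 = [n(n + 1)/2]² = [15·16/2]² = 14400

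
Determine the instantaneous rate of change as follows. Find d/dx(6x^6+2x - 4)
Power rule: d/dx(ax^n)=n·a·x^(n-1)
Term by term: 36·x^5+2

Answer: 36x^5+2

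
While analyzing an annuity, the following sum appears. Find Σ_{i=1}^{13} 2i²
=2·n(n+1)(2n+1)/6=2·13·14·27/6=1638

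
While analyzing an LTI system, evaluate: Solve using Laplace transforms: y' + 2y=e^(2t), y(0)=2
Take L: sY - 2 + 2Y=1/(s-2)
Y(s + 2)=1/(s-2) + 2
Y=1/((s-2)(s + 2)) + 2/(s + 2)
Partial fractions: 1/((s-2)(s + 2))=(1/4)/(s-2) - (1/4)/(s + 2)
So Y=(1/4)/(s-2) + (7/4)/(s + 2)
Inverse Laplace transform (L^(-1){1/(s-2)}=e^(2t), L^(-1){1/(s + 2)}=e^(-2t)):

Answer: y(t)=(1/4)·e^(2t) + (7/4)·e^(-2t)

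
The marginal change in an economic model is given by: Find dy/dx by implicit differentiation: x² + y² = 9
Differentiate both sides: 2x+2y·(dy/dx) = 0
Solve: dy/dx = -2x/(2y) = -x/y

Answer: dy/dx = -x/y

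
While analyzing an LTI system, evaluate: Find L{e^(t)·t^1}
First shifting: L{e^(at)f(t)}=F(s-a)
L{t^1}=1/s^2
Shift s → s-1: 1/(s-1)^2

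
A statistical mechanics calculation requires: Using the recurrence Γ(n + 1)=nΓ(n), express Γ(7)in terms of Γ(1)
Γ(7) = 6Γ(6) = 6·5Γ(5) = ... = 6!·Γ(1) = 720·Γ(1)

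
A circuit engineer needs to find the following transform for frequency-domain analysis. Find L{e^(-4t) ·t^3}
First shifting: L{e^(at)f(t)}=F(s-a)
L{t^3}=6/s^4
Shift s → s + 4: 6/(s + 4)^4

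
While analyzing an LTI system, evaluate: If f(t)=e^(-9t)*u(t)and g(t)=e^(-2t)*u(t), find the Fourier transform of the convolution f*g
By the convolution theorem: F{f * g}=F(omega) * G(omega)
F(omega)=1/(9+j * omega), G(omega)=1/(2+j * omega)
F{f * g}=1/((9+j * omega)(2+j * omega))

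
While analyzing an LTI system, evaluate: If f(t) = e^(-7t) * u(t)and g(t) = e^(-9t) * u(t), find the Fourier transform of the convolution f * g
By the convolution theorem: F{f * g} = F(omega) * G(omega)
F(omega) = 1/(7 + j * omega), G(omega) = 1/(9 + j * omega)
F{f * g} = 1/((7 + j * omega)(9 + j * omega))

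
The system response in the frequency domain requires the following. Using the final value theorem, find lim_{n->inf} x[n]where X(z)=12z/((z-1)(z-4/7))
Final value theorem: lim x[n] = lim_{z->1} (z-1) * X(z)
(z-1) * X(z) = 12z/(z-4/7)
As z->1: 12/(1 - 4/7) = 12/(3/7) = 28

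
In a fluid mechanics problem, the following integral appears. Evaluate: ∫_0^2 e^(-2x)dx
Antiderivative: (1/(-2))e^(-2x)
Evaluate: (1/(-2))(e^-4 - 1)

Answer: (e^-4 - 1)/(-2)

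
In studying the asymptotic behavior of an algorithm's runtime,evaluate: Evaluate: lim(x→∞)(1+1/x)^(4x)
Rewrite as [(1+1/x)^x]^4.
lim(1+1/x)^x=e^1, so limit=(e^1)^4=e^4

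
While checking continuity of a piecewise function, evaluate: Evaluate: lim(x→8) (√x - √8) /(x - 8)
Multiply by conjugate (√x+√8)/(√x+√8):
= (x - 8)/((x - 8)(√x+√8)) = 1/(√x+√8)
As x → 8: 1/(2√8)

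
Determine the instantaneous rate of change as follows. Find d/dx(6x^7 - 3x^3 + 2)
Power rule: d/dx(ax^n)=n·a·x^(n-1)
Term by term: 42·x^6 - 9·x^2

Answer: 42x^6 - 9x^2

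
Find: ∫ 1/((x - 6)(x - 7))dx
Partial fractions: 1/((x-6)(x-7))=A/(x-6)+B/(x-7)
A=-1, B=1
∫ [-1· 1/(x-6)+1· 1/(x-7)] dx
=(1)[ln|x-7| - ln|x-6|]+C

Answer: ln|(x-7)/(x-6)|+C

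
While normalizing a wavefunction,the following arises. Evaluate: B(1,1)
B(x,y)=Γ(x)Γ(y)/Γ(x + y)=(x-1)!(y-1)!/(x + y-1)!
B(1,1)=0!·0!/1!=1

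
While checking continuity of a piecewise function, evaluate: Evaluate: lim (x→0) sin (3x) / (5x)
L'Hôpital (0/0): lim 3cos(3x)/5=3/5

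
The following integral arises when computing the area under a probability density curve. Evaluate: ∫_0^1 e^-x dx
Antiderivative: -e^-x
Evaluate: -(e^-1-1)

Answer: (e^-1-1)/(-1)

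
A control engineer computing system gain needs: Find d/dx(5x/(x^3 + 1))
Quotient rule: (f/g)' = (f'g - fg')/g²
f = 5x, f' = 5
g = x^3+1, g' = 3x^2

Answer: (5·(x^3+1)-15x^3)/(x^3+1)²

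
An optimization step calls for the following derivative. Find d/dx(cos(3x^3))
Chain rule: d/dx[cos(u)]=-sin(u)·u' where u=3x^3
u'=9x^2

Answer: -9x^2·sin(3x^3)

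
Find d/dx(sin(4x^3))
Chain rule: d/dx[sin(u)] = cos(u)·u' where u = 4x^3
u' = 12x^2

Answer: 12x^2·cos(4x^3)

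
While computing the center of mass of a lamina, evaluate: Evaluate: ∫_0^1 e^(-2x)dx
Antiderivative: (1/(-2))e^(-2x)
Evaluate: (1/(-2))(e^-2 - 1)

Answer: (e^-2 - 1)/(-2)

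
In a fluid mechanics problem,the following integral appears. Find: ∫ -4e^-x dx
Since d/dx[e^-x] = - e^-x, we get 4e^-x + C

Answer: 4e^-x + C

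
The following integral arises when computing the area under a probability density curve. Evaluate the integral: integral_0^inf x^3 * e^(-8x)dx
This is a Gamma integral. Substitute u=8x (du=8 dx):
integral_0^inf x^3*e^(-8x) dx=(1/8^4) integral_0^inf u^3*e^(-u) du
=Gamma(4)/8^4=3!/8^4=6/4096

Answer: 3/2048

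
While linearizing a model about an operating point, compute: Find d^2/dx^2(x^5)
Apply power rule 2 times:
d^1: 5x^4
d^2: 20x^3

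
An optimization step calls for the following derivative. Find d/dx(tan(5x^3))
Chain rule: d/dx[tan(u)] = sec²(u)·u' where u = 5x^3
u' = 15x^2

Answer: 15x^2·sec²(5x^3)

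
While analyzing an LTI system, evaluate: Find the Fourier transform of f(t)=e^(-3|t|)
Using the standard pair: F{e^(-a|t|)} = 2a/(a^2+omega^2)
With a = 3: F(omega) = 6/(9+omega^2)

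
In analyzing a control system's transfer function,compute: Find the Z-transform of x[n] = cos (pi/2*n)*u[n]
Z{cos(w0 * n) * u[n]} = z(z - cos(w0))/(z^2 - 2z * cos(w0) + 1)
With w0 = pi/2: X(z) = z(z - cos(pi/2))/(z^2 - 2z * cos(pi/2) + 1)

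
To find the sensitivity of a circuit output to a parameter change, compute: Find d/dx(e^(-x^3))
Chain rule: d/dx[e^u] = e^u · u' where u = -x^3
u' = -3x^2

Answer: -3x^2·e^(-x^3)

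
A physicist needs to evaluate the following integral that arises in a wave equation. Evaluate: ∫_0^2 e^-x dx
Antiderivative: -e^-x
Evaluate: -(e^-2-1)

Answer: (e^-2-1)/(-1)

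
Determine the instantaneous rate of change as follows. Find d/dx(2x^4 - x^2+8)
Power rule: d/dx(ax^n) = n·a·x^(n-1)
Term by term: 8·x^3 - 2·x

Answer: 8x^3 - 2x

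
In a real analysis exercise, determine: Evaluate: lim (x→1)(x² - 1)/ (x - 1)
Factor: (x² - 1) = (x-1)(x + 1)
Cancel (x-1): lim(x→1) (x + 1) = 2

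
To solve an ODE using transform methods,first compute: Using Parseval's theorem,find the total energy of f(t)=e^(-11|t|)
Parseval's theorem: E=integral |f(t)|^2 dt=(1/2pi) integral |F(omega)|^2 domega
E=integral_{-inf}^{inf} e^(-22|t|) dt=2*integral_0^inf e^(-22t) dt=2/(2*11)=1/11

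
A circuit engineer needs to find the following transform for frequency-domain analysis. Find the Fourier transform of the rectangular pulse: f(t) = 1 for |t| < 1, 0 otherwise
F(omega) = integral from -1 to 1 of e^(-j * omega * t) dt
= 2 * sin(1 * omega)/omega = 2 * sinc(1 * omega/pi)

Answer: 2 * sin(1 * omega)/omega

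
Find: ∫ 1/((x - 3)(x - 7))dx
Partial fractions: 1/((x-3)(x-7))=A/(x-3)+B/(x-7)
A=-1/4, B=1/4
∫ [-1/4· 1/(x-3)+1/4· 1/(x-7)] dx
=(1/4)[ln|x-7| - ln|x-3|]+C

Answer: (1/4)·ln|(x-7)/(x-3)|+C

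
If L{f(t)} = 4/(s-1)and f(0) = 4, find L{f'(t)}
L{f'(t)} = s·F(s) - f(0) = 4s/(s-1)-4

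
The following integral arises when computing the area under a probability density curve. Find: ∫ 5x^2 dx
Using power rule: ∫ 5x^2 dx=5/3 x^3 + C=(5/3)x^3 + C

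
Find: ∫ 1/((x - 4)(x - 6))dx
Partial fractions: 1/((x-4)(x-6))=A/(x-4) + B/(x-6)
A=-1/2, B=1/2
∫ [-1/2· 1/(x-4) + 1/2· 1/(x-6)] dx
=(1/2)[ln|x-6| - ln|x-4|] + C

Answer: (1/2)·ln|(x-6)/(x-4)| + C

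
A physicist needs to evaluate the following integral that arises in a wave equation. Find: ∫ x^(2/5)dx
Power rule: ∫ x^(2/5) dx=x^(7/5)/(7/5) + C

Answer: (5/7)·x^(7/5) + C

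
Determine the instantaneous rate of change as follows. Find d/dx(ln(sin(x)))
Chain rule: d/dx[ln(u)]=u'/u where u=sin(x)
u'=cos(x)

Answer: (cos(x))/(sin(x))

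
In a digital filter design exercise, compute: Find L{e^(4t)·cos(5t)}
First shifting: L{e^(at)f(t)} = F(s-a)
L{cos(5t)} = s/(s² + 25)
Shift: (s-4)/((s-4)² + 25)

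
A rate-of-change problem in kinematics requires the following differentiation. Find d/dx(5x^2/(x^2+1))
Quotient rule: (f/g)'=(f'g - fg')/g²
f=5x^2, f'=10x
g=x^2+1, g'=2x

Answer: (10x·(x^2+1)-10x^3)/(x^2+1)²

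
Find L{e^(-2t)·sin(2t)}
First shifting: L{e^(at)f(t)}=F(s-a)
L{sin(2t)}=2/(s²+4)
Shift: 2/((s+2)²+4)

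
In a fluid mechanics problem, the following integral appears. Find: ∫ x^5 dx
Using power rule: ∫ x^5 dx=1/6 x^6+C=(1/6)x^6+C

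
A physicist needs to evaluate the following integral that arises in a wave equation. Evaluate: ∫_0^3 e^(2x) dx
Antiderivative: (1/2)e^(2x)
Evaluate: (1/2)(e^6-1)

Answer: (e^6-1)/2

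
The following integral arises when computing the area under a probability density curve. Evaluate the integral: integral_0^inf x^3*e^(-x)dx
This is a Gamma integral. Substitute u=1x:
integral_0^inf x^3*e^(-x) dx=(1/1^4) integral_0^inf u^3*e^(-u) du
=Gamma(4)/1^4=3!/1^4=6/1

Answer: 6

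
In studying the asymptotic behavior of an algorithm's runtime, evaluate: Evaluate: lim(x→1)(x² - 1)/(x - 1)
Factor: (x² - 1) = (x-1)(x + 1)
Cancel (x-1): lim(x→1) (x + 1) = 2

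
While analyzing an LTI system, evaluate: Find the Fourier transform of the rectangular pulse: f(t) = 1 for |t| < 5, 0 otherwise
F(omega)=integral from -5 to 5 of e^(-j * omega * t) dt
=2 * sin(5 * omega)/omega=10 * sinc(5 * omega/pi)

Answer: 2 * sin(5 * omega)/omega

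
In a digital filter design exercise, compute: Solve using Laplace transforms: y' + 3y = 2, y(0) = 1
Take L of both sides: sY(s)-1+3Y(s)=2/s
Y(s)(s+3)=2/s+1
Y(s)=2/(s(s+3))+1/(s+3)
Partial fractions: 2/(s(s+3))=(2/3)/s - (2/3)/(s+3)
So Y(s)=(2/3)/s+(1/3)/(s+3)
Inverse transform (L^(-1){1/s}=1, L^(-1){1/(s+3)}=e^(-3t)):

Answer: y(t)=2/3+(1/3)·e^(-3t)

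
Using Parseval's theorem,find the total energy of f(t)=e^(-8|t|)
Parseval's theorem: E=integral |f(t)|^2 dt=(1/2pi) integral |F(omega)|^2 domega
E=integral_{-inf}^{inf} e^(-16|t|) dt=2*integral_0^inf e^(-16t) dt=2/(2*8)=1/8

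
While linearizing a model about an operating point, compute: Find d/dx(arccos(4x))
d/dx[arccos(u)] = -u'/√(1-u²), u = 4x, u' = 4

Answer: -4/√(1 - 16x²)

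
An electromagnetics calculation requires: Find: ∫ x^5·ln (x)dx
By parts: u = ln(x), dv = x^5 dx
du = 1/x dx, v = x^6/6
= x^6·ln(x)/6 - ∫ x^5/6 dx
= x^6·ln(x)/6 - x^6/36 + C

Answer: x^6(ln(x)/6 - 1/36) + C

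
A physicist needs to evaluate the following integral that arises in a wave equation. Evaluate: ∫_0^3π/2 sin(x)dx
Antiderivative: -cos(x)
Evaluate at bounds: [-cos(1·3π/2)/1] - [-cos(1·0)/1]
=(-(0) + (1))/1=1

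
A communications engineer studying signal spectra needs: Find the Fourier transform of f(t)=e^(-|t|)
Using the standard pair: F{e^(-a|t|)}=2a/(a^2+omega^2)
With a=1: F(omega)=2/(1+omega^2)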